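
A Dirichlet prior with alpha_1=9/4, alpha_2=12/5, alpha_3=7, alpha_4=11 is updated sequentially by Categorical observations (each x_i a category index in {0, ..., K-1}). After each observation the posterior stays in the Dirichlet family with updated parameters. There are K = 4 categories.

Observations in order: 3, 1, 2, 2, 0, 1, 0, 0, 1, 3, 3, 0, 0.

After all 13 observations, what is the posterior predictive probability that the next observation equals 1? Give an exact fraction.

obs 1: x=3 → posterior Dirichlet(9/4, 12/5, 7, 12)
obs 2: x=1 → posterior Dirichlet(9/4, 17/5, 7, 12)
obs 3: x=2 → posterior Dirichlet(9/4, 17/5, 8, 12)
obs 4: x=2 → posterior Dirichlet(9/4, 17/5, 9, 12)
obs 5: x=0 → posterior Dirichlet(13/4, 17/5, 9, 12)
obs 6: x=1 → posterior Dirichlet(13/4, 22/5, 9, 12)
obs 7: x=0 → posterior Dirichlet(17/4, 22/5, 9, 12)
obs 8: x=0 → posterior Dirichlet(21/4, 22/5, 9, 12)
obs 9: x=1 → posterior Dirichlet(21/4, 27/5, 9, 12)
obs 10: x=3 → posterior Dirichlet(21/4, 27/5, 9, 13)
obs 11: x=3 → posterior Dirichlet(21/4, 27/5, 9, 14)
obs 12: x=0 → posterior Dirichlet(25/4, 27/5, 9, 14)
obs 13: x=0 → posterior Dirichlet(29/4, 27/5, 9, 14)

108/713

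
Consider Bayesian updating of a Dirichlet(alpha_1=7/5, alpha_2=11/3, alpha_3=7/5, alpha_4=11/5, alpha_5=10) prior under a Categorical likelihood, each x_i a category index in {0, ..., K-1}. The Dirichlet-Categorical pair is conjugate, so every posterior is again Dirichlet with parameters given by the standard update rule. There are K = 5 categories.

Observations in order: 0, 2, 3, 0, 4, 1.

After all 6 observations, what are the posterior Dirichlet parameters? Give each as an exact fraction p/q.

alpha_1=17/5, alpha_2=14/3, alpha_3=12/5, alpha_4=16/5, alpha_5=11

obs 1: x=0 → posterior Dirichlet(12/5, 11/3, 7/5, 11/5, 10)
obs 2: x=2 → posterior Dirichlet(12/5, 11/3, 12/5, 11/5, 10)
obs 3: x=3 → posterior Dirichlet(12/5, 11/3, 12/5, 16/5, 10)
obs 4: x=0 → posterior Dirichlet(17/5, 11/3, 12/5, 16/5, 10)
obs 5: x=4 → posterior Dirichlet(17/5, 11/3, 12/5, 16/5, 11)
obs 6: x=1 → posterior Dirichlet(17/5, 14/3, 12/5, 16/5, 11)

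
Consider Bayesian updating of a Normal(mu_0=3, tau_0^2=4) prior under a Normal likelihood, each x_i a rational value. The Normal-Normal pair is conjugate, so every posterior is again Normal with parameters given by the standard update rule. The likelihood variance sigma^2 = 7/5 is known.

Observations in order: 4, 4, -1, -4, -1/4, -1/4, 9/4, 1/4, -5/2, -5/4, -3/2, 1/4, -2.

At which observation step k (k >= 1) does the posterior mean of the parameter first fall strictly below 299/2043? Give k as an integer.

k = 11

obs 1: x=4 → posterior Normal(101/27, 28/27)
obs 2: x=4 → posterior Normal(181/47, 28/47)
obs 3: x=-1 → posterior Normal(161/67, 28/67)
obs 4: x=-4 → posterior Normal(27/29, 28/87)
obs 5: x=-1/4 → posterior Normal(76/107, 28/107)
obs 6: x=-1/4 → posterior Normal(71/127, 28/127)
obs 7: x=9/4 → posterior Normal(116/147, 4/21)
obs 8: x=1/4 → posterior Normal(121/167, 28/167)
obs 9: x=-5/2 → posterior Normal(71/187, 28/187)
obs 10: x=-5/4 → posterior Normal(2/9, 28/207)
obs 11: x=-3/2 → posterior Normal(16/227, 28/227)
obs 12: x=1/4 → posterior Normal(21/247, 28/247)
obs 13: x=-2 → posterior Normal(-19/267, 28/267)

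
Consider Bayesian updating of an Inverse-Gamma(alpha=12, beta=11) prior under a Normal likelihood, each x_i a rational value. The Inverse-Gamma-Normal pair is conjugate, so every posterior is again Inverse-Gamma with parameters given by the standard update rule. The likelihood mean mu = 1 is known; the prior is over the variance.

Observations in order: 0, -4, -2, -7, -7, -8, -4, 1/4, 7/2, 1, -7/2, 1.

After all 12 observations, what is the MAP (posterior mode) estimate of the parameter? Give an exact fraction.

5089/608

obs 1: x=0 → posterior Inverse-Gamma(25/2, 23/2)
obs 2: x=-4 → posterior Inverse-Gamma(13, 24)
obs 3: x=-2 → posterior Inverse-Gamma(27/2, 57/2)
obs 4: x=-7 → posterior Inverse-Gamma(14, 121/2)
obs 5: x=-7 → posterior Inverse-Gamma(29/2, 185/2)
obs 6: x=-8 → posterior Inverse-Gamma(15, 133)
obs 7: x=-4 → posterior Inverse-Gamma(31/2, 291/2)
obs 8: x=1/4 → posterior Inverse-Gamma(16, 4665/32)
obs 9: x=7/2 → posterior Inverse-Gamma(33/2, 4765/32)
obs 10: x=1 → posterior Inverse-Gamma(17, 4765/32)
obs 11: x=-7/2 → posterior Inverse-Gamma(35/2, 5089/32)
obs 12: x=1 → posterior Inverse-Gamma(18, 5089/32)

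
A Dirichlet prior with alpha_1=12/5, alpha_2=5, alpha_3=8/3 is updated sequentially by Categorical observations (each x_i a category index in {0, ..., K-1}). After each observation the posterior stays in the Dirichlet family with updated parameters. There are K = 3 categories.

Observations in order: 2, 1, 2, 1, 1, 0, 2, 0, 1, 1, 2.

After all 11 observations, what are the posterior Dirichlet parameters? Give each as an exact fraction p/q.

alpha_1=22/5, alpha_2=10, alpha_3=20/3

obs 1: x=2 → posterior Dirichlet(12/5, 5, 11/3)
obs 2: x=1 → posterior Dirichlet(12/5, 6, 11/3)
obs 3: x=2 → posterior Dirichlet(12/5, 6, 14/3)
obs 4: x=1 → posterior Dirichlet(12/5, 7, 14/3)
obs 5: x=1 → posterior Dirichlet(12/5, 8, 14/3)
obs 6: x=0 → posterior Dirichlet(17/5, 8, 14/3)
obs 7: x=2 → posterior Dirichlet(17/5, 8, 17/3)
obs 8: x=0 → posterior Dirichlet(22/5, 8, 17/3)
obs 9: x=1 → posterior Dirichlet(22/5, 9, 17/3)
obs 10: x=1 → posterior Dirichlet(22/5, 10, 17/3)
obs 11: x=2 → posterior Dirichlet(22/5, 10, 20/3)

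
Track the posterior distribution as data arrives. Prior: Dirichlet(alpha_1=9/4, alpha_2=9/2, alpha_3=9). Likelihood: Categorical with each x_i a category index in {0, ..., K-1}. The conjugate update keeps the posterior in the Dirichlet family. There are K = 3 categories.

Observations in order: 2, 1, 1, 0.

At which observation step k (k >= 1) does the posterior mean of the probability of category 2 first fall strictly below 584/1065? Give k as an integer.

obs 1: x=2 → posterior Dirichlet(9/4, 9/2, 10)
obs 2: x=1 → posterior Dirichlet(9/4, 11/2, 10)
obs 3: x=1 → posterior Dirichlet(9/4, 13/2, 10)
obs 4: x=0 → posterior Dirichlet(13/4, 13/2, 10)

k = 3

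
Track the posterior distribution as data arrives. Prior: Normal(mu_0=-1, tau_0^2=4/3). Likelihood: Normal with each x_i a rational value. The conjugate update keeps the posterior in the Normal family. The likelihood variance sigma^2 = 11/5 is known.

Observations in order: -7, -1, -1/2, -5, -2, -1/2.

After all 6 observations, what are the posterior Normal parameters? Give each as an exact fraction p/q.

obs 1: x=-7 → posterior Normal(-173/53, 44/53)
obs 2: x=-1 → posterior Normal(-193/73, 44/73)
obs 3: x=-1/2 → posterior Normal(-203/93, 44/93)
obs 4: x=-5 → posterior Normal(-303/113, 44/113)
obs 5: x=-2 → posterior Normal(-49/19, 44/133)
obs 6: x=-1/2 → posterior Normal(-353/153, 44/153)

mu_0=-353/153, tau_0^2=44/153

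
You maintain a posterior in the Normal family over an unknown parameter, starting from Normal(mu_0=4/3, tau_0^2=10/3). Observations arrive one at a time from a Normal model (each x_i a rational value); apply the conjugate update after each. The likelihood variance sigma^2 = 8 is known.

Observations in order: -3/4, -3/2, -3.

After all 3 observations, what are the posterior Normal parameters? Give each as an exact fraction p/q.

mu_0=-41/108, tau_0^2=40/27

obs 1: x=-3/4 → posterior Normal(49/68, 40/17)
obs 2: x=-3/2 → posterior Normal(19/88, 20/11)
obs 3: x=-3 → posterior Normal(-41/108, 40/27)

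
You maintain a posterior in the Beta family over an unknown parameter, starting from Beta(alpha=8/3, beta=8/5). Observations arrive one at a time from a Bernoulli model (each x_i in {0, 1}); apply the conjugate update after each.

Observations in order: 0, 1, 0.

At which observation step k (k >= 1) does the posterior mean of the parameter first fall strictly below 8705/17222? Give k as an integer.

obs 1: x=0 → posterior Beta(8/3, 13/5)
obs 2: x=1 → posterior Beta(11/3, 13/5)
obs 3: x=0 → posterior Beta(11/3, 18/5)

k = 3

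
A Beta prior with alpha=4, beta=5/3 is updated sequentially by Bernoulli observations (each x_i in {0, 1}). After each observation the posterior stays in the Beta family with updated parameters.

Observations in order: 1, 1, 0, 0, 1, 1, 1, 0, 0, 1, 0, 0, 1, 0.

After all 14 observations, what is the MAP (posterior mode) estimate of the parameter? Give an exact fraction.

obs 1: x=1 → posterior Beta(5, 5/3)
obs 2: x=1 → posterior Beta(6, 5/3)
obs 3: x=0 → posterior Beta(6, 8/3)
obs 4: x=0 → posterior Beta(6, 11/3)
obs 5: x=1 → posterior Beta(7, 11/3)
obs 6: x=1 → posterior Beta(8, 11/3)
obs 7: x=1 → posterior Beta(9, 11/3)
obs 8: x=0 → posterior Beta(9, 14/3)
obs 9: x=0 → posterior Beta(9, 17/3)
obs 10: x=1 → posterior Beta(10, 17/3)
obs 11: x=0 → posterior Beta(10, 20/3)
obs 12: x=0 → posterior Beta(10, 23/3)
obs 13: x=1 → posterior Beta(11, 23/3)
obs 14: x=0 → posterior Beta(11, 26/3)

30/53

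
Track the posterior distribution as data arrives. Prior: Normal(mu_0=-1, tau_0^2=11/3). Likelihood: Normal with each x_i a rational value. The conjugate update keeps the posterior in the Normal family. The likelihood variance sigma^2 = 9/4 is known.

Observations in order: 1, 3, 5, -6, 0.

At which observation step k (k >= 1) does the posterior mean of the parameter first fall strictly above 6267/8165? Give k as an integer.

k = 2

obs 1: x=1 → posterior Normal(17/71, 99/71)
obs 2: x=3 → posterior Normal(149/115, 99/115)
obs 3: x=5 → posterior Normal(123/53, 33/53)
obs 4: x=-6 → posterior Normal(15/29, 99/203)
obs 5: x=0 → posterior Normal(105/247, 99/247)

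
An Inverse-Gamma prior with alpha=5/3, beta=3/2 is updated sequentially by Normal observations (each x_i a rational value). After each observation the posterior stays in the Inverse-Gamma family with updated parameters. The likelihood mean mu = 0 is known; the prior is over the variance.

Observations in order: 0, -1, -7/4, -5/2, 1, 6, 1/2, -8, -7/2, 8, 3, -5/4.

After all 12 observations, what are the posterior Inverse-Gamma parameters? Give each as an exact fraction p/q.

obs 1: x=0 → posterior Inverse-Gamma(13/6, 3/2)
obs 2: x=-1 → posterior Inverse-Gamma(8/3, 2)
obs 3: x=-7/4 → posterior Inverse-Gamma(19/6, 113/32)
obs 4: x=-5/2 → posterior Inverse-Gamma(11/3, 213/32)
obs 5: x=1 → posterior Inverse-Gamma(25/6, 229/32)
obs 6: x=6 → posterior Inverse-Gamma(14/3, 805/32)
obs 7: x=1/2 → posterior Inverse-Gamma(31/6, 809/32)
obs 8: x=-8 → posterior Inverse-Gamma(17/3, 1833/32)
obs 9: x=-7/2 → posterior Inverse-Gamma(37/6, 2029/32)
obs 10: x=8 → posterior Inverse-Gamma(20/3, 3053/32)
obs 11: x=3 → posterior Inverse-Gamma(43/6, 3197/32)
obs 12: x=-5/4 → posterior Inverse-Gamma(23/3, 1611/16)

alpha=23/3, beta=1611/16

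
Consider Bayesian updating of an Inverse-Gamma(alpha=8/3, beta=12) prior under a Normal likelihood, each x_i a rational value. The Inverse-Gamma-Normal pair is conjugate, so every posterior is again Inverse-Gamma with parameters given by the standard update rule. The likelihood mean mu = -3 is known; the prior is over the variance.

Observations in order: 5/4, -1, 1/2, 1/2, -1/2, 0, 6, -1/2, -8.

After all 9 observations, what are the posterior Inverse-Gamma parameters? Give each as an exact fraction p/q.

obs 1: x=5/4 → posterior Inverse-Gamma(19/6, 673/32)
obs 2: x=-1 → posterior Inverse-Gamma(11/3, 737/32)
obs 3: x=1/2 → posterior Inverse-Gamma(25/6, 933/32)
obs 4: x=1/2 → posterior Inverse-Gamma(14/3, 1129/32)
obs 5: x=-1/2 → posterior Inverse-Gamma(31/6, 1229/32)
obs 6: x=0 → posterior Inverse-Gamma(17/3, 1373/32)
obs 7: x=6 → posterior Inverse-Gamma(37/6, 2669/32)
obs 8: x=-1/2 → posterior Inverse-Gamma(20/3, 2769/32)
obs 9: x=-8 → posterior Inverse-Gamma(43/6, 3169/32)

alpha=43/6, beta=3169/32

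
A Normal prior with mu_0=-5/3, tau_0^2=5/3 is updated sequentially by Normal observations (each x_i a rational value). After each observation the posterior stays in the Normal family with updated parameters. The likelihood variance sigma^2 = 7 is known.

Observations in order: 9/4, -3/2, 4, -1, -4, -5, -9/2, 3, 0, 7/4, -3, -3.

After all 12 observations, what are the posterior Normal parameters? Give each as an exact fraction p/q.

obs 1: x=9/4 → posterior Normal(-95/104, 35/26)
obs 2: x=-3/2 → posterior Normal(-125/124, 35/31)
obs 3: x=4 → posterior Normal(-5/16, 35/36)
obs 4: x=-1 → posterior Normal(-65/164, 35/41)
obs 5: x=-4 → posterior Normal(-145/184, 35/46)
obs 6: x=-5 → posterior Normal(-245/204, 35/51)
obs 7: x=-9/2 → posterior Normal(-335/224, 5/8)
obs 8: x=3 → posterior Normal(-275/244, 35/61)
obs 9: x=0 → posterior Normal(-25/24, 35/66)
obs 10: x=7/4 → posterior Normal(-60/71, 35/71)
obs 11: x=-3 → posterior Normal(-75/76, 35/76)
obs 12: x=-3 → posterior Normal(-10/9, 35/81)

mu_0=-10/9, tau_0^2=35/81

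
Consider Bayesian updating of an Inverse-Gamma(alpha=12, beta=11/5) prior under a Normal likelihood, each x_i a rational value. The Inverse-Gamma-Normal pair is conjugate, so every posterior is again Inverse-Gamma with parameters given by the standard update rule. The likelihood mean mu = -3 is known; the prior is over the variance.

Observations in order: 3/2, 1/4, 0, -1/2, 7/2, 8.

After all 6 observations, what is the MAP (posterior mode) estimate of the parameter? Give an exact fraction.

obs 1: x=3/2 → posterior Inverse-Gamma(25/2, 493/40)
obs 2: x=1/4 → posterior Inverse-Gamma(13, 2817/160)
obs 3: x=0 → posterior Inverse-Gamma(27/2, 3537/160)
obs 4: x=-1/2 → posterior Inverse-Gamma(14, 4037/160)
obs 5: x=7/2 → posterior Inverse-Gamma(29/2, 7417/160)
obs 6: x=8 → posterior Inverse-Gamma(15, 17097/160)

17097/2560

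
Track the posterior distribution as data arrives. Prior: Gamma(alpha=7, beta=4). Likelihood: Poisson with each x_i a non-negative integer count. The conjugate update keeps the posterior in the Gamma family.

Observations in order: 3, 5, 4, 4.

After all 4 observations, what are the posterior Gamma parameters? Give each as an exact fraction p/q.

obs 1: x=3 → posterior Gamma(10, 5)
obs 2: x=5 → posterior Gamma(15, 6)
obs 3: x=4 → posterior Gamma(19, 7)
obs 4: x=4 → posterior Gamma(23, 8)

alpha=23, beta=8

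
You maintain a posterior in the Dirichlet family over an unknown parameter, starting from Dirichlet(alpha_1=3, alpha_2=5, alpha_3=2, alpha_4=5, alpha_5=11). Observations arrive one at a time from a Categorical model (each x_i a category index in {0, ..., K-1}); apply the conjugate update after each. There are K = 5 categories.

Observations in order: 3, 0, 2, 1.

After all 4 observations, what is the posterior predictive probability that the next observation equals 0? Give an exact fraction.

2/15

obs 1: x=3 → posterior Dirichlet(3, 5, 2, 6, 11)
obs 2: x=0 → posterior Dirichlet(4, 5, 2, 6, 11)
obs 3: x=2 → posterior Dirichlet(4, 5, 3, 6, 11)
obs 4: x=1 → posterior Dirichlet(4, 6, 3, 6, 11)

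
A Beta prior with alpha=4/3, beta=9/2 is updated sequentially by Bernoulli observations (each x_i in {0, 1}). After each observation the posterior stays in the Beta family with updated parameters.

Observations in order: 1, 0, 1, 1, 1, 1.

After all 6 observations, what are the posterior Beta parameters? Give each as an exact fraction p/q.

alpha=19/3, beta=11/2

obs 1: x=1 → posterior Beta(7/3, 9/2)
obs 2: x=0 → posterior Beta(7/3, 11/2)
obs 3: x=1 → posterior Beta(10/3, 11/2)
obs 4: x=1 → posterior Beta(13/3, 11/2)
obs 5: x=1 → posterior Beta(16/3, 11/2)
obs 6: x=1 → posterior Beta(19/3, 11/2)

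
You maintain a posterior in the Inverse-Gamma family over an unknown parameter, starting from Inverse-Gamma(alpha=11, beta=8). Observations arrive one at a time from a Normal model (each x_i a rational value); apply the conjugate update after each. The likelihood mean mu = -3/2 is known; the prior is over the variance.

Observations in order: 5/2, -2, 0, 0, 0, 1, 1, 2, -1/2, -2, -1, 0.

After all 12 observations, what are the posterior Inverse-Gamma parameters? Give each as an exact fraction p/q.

obs 1: x=5/2 → posterior Inverse-Gamma(23/2, 16)
obs 2: x=-2 → posterior Inverse-Gamma(12, 129/8)
obs 3: x=0 → posterior Inverse-Gamma(25/2, 69/4)
obs 4: x=0 → posterior Inverse-Gamma(13, 147/8)
obs 5: x=0 → posterior Inverse-Gamma(27/2, 39/2)
obs 6: x=1 → posterior Inverse-Gamma(14, 181/8)
obs 7: x=1 → posterior Inverse-Gamma(29/2, 103/4)
obs 8: x=2 → posterior Inverse-Gamma(15, 255/8)
obs 9: x=-1/2 → posterior Inverse-Gamma(31/2, 259/8)
obs 10: x=-2 → posterior Inverse-Gamma(16, 65/2)
obs 11: x=-1 → posterior Inverse-Gamma(33/2, 261/8)
obs 12: x=0 → posterior Inverse-Gamma(17, 135/4)

alpha=17, beta=135/4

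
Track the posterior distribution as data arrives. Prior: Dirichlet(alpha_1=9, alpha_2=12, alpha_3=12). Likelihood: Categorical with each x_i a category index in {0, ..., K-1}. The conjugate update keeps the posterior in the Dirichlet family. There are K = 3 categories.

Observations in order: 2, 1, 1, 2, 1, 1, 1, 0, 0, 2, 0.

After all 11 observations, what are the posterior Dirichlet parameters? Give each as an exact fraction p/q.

alpha_1=12, alpha_2=17, alpha_3=15

obs 1: x=2 → posterior Dirichlet(9, 12, 13)
obs 2: x=1 → posterior Dirichlet(9, 13, 13)
obs 3: x=1 → posterior Dirichlet(9, 14, 13)
obs 4: x=2 → posterior Dirichlet(9, 14, 14)
obs 5: x=1 → posterior Dirichlet(9, 15, 14)
obs 6: x=1 → posterior Dirichlet(9, 16, 14)
obs 7: x=1 → posterior Dirichlet(9, 17, 14)
obs 8: x=0 → posterior Dirichlet(10, 17, 14)
obs 9: x=0 → posterior Dirichlet(11, 17, 14)
obs 10: x=2 → posterior Dirichlet(11, 17, 15)
obs 11: x=0 → posterior Dirichlet(12, 17, 15)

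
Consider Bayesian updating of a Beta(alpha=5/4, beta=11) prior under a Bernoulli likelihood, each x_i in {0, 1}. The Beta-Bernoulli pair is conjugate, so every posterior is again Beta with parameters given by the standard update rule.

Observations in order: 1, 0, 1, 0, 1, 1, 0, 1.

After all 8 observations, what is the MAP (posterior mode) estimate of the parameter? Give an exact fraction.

obs 1: x=1 → posterior Beta(9/4, 11)
obs 2: x=0 → posterior Beta(9/4, 12)
obs 3: x=1 → posterior Beta(13/4, 12)
obs 4: x=0 → posterior Beta(13/4, 13)
obs 5: x=1 → posterior Beta(17/4, 13)
obs 6: x=1 → posterior Beta(21/4, 13)
obs 7: x=0 → posterior Beta(21/4, 14)
obs 8: x=1 → posterior Beta(25/4, 14)

21/73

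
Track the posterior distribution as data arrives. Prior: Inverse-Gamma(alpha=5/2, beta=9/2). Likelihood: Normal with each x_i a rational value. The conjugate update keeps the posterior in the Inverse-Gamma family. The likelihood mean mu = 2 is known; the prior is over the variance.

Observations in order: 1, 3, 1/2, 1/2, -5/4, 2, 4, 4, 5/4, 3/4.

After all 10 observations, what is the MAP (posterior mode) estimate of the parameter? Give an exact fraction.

579/272

obs 1: x=1 → posterior Inverse-Gamma(3, 5)
obs 2: x=3 → posterior Inverse-Gamma(7/2, 11/2)
obs 3: x=1/2 → posterior Inverse-Gamma(4, 53/8)
obs 4: x=1/2 → posterior Inverse-Gamma(9/2, 31/4)
obs 5: x=-5/4 → posterior Inverse-Gamma(5, 417/32)
obs 6: x=2 → posterior Inverse-Gamma(11/2, 417/32)
obs 7: x=4 → posterior Inverse-Gamma(6, 481/32)
obs 8: x=4 → posterior Inverse-Gamma(13/2, 545/32)
obs 9: x=5/4 → posterior Inverse-Gamma(7, 277/16)
obs 10: x=3/4 → posterior Inverse-Gamma(15/2, 579/32)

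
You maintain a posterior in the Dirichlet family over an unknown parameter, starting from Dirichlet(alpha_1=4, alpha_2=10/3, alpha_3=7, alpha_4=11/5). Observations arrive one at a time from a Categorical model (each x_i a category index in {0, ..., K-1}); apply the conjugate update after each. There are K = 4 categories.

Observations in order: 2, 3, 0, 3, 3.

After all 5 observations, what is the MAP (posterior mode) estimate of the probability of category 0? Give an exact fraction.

obs 1: x=2 → posterior Dirichlet(4, 10/3, 8, 11/5)
obs 2: x=3 → posterior Dirichlet(4, 10/3, 8, 16/5)
obs 3: x=0 → posterior Dirichlet(5, 10/3, 8, 16/5)
obs 4: x=3 → posterior Dirichlet(5, 10/3, 8, 21/5)
obs 5: x=3 → posterior Dirichlet(5, 10/3, 8, 26/5)

60/263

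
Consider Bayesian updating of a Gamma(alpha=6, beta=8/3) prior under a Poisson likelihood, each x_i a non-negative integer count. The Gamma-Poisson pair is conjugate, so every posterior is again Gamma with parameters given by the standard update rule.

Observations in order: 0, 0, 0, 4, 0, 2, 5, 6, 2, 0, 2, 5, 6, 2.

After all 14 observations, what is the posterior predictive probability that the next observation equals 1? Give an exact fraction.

obs 1: x=0 → posterior Gamma(6, 11/3)
obs 2: x=0 → posterior Gamma(6, 14/3)
obs 3: x=0 → posterior Gamma(6, 17/3)
obs 4: x=4 → posterior Gamma(10, 20/3)
obs 5: x=0 → posterior Gamma(10, 23/3)
obs 6: x=2 → posterior Gamma(12, 26/3)
obs 7: x=5 → posterior Gamma(17, 29/3)
obs 8: x=6 → posterior Gamma(23, 32/3)
obs 9: x=2 → posterior Gamma(25, 35/3)
obs 10: x=0 → posterior Gamma(25, 38/3)
obs 11: x=2 → posterior Gamma(27, 41/3)
obs 12: x=5 → posterior Gamma(32, 44/3)
obs 13: x=6 → posterior Gamma(38, 47/3)
obs 14: x=2 → posterior Gamma(40, 50/3)

10913936421275138854980468750000000000000000000000000000000000000000000/49580471629057960659095472237559051000307051764321012560772359502178453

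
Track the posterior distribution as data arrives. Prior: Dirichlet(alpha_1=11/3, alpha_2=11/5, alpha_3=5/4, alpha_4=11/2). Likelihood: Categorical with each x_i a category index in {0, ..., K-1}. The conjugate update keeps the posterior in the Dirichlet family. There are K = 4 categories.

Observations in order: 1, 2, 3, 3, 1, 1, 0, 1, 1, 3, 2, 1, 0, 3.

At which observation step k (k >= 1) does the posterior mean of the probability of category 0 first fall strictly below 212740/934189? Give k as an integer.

k = 4

obs 1: x=1 → posterior Dirichlet(11/3, 16/5, 5/4, 11/2)
obs 2: x=2 → posterior Dirichlet(11/3, 16/5, 9/4, 11/2)
obs 3: x=3 → posterior Dirichlet(11/3, 16/5, 9/4, 13/2)
obs 4: x=3 → posterior Dirichlet(11/3, 16/5, 9/4, 15/2)
obs 5: x=1 → posterior Dirichlet(11/3, 21/5, 9/4, 15/2)
obs 6: x=1 → posterior Dirichlet(11/3, 26/5, 9/4, 15/2)
obs 7: x=0 → posterior Dirichlet(14/3, 26/5, 9/4, 15/2)
obs 8: x=1 → posterior Dirichlet(14/3, 31/5, 9/4, 15/2)
obs 9: x=1 → posterior Dirichlet(14/3, 36/5, 9/4, 15/2)
obs 10: x=3 → posterior Dirichlet(14/3, 36/5, 9/4, 17/2)
obs 11: x=2 → posterior Dirichlet(14/3, 36/5, 13/4, 17/2)
obs 12: x=1 → posterior Dirichlet(14/3, 41/5, 13/4, 17/2)
obs 13: x=0 → posterior Dirichlet(17/3, 41/5, 13/4, 17/2)
obs 14: x=3 → posterior Dirichlet(17/3, 41/5, 13/4, 19/2)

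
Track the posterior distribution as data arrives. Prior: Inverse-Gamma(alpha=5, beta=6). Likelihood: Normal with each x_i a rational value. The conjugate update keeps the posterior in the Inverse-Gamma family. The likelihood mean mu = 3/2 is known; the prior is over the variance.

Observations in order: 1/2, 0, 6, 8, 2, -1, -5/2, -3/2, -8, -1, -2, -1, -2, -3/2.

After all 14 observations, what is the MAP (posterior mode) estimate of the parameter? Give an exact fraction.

obs 1: x=1/2 → posterior Inverse-Gamma(11/2, 13/2)
obs 2: x=0 → posterior Inverse-Gamma(6, 61/8)
obs 3: x=6 → posterior Inverse-Gamma(13/2, 71/4)
obs 4: x=8 → posterior Inverse-Gamma(7, 311/8)
obs 5: x=2 → posterior Inverse-Gamma(15/2, 39)
obs 6: x=-1 → posterior Inverse-Gamma(8, 337/8)
obs 7: x=-5/2 → posterior Inverse-Gamma(17/2, 401/8)
obs 8: x=-3/2 → posterior Inverse-Gamma(9, 437/8)
obs 9: x=-8 → posterior Inverse-Gamma(19/2, 399/4)
obs 10: x=-1 → posterior Inverse-Gamma(10, 823/8)
obs 11: x=-2 → posterior Inverse-Gamma(21/2, 109)
obs 12: x=-1 → posterior Inverse-Gamma(11, 897/8)
obs 13: x=-2 → posterior Inverse-Gamma(23/2, 473/4)
obs 14: x=-3/2 → posterior Inverse-Gamma(12, 491/4)

491/52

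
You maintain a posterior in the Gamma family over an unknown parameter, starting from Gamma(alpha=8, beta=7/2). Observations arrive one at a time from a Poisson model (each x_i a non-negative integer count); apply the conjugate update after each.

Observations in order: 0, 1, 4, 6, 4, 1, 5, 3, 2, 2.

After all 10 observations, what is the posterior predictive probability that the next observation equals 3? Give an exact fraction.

obs 1: x=0 → posterior Gamma(8, 9/2)
obs 2: x=1 → posterior Gamma(9, 11/2)
obs 3: x=4 → posterior Gamma(13, 13/2)
obs 4: x=6 → posterior Gamma(19, 15/2)
obs 5: x=4 → posterior Gamma(23, 17/2)
obs 6: x=1 → posterior Gamma(24, 19/2)
obs 7: x=5 → posterior Gamma(29, 21/2)
obs 8: x=3 → posterior Gamma(32, 23/2)
obs 9: x=2 → posterior Gamma(34, 25/2)
obs 10: x=2 → posterior Gamma(36, 27/2)

228203377459821755431674786728807572094358220670355684768/1080244137479689290215446159447411025741704035417740877269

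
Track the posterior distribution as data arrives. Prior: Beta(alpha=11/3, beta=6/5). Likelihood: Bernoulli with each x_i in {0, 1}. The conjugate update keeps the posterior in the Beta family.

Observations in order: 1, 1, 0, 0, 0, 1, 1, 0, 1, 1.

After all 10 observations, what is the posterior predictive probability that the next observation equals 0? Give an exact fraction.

obs 1: x=1 → posterior Beta(14/3, 6/5)
obs 2: x=1 → posterior Beta(17/3, 6/5)
obs 3: x=0 → posterior Beta(17/3, 11/5)
obs 4: x=0 → posterior Beta(17/3, 16/5)
obs 5: x=0 → posterior Beta(17/3, 21/5)
obs 6: x=1 → posterior Beta(20/3, 21/5)
obs 7: x=1 → posterior Beta(23/3, 21/5)
obs 8: x=0 → posterior Beta(23/3, 26/5)
obs 9: x=1 → posterior Beta(26/3, 26/5)
obs 10: x=1 → posterior Beta(29/3, 26/5)

78/223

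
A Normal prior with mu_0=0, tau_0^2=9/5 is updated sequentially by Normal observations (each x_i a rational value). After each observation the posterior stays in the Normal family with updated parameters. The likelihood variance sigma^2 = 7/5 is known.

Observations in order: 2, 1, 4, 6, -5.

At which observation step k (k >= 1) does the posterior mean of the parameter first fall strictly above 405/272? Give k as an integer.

k = 3

obs 1: x=2 → posterior Normal(9/8, 63/80)
obs 2: x=1 → posterior Normal(27/25, 63/125)
obs 3: x=4 → posterior Normal(63/34, 63/170)
obs 4: x=6 → posterior Normal(117/43, 63/215)
obs 5: x=-5 → posterior Normal(18/13, 63/260)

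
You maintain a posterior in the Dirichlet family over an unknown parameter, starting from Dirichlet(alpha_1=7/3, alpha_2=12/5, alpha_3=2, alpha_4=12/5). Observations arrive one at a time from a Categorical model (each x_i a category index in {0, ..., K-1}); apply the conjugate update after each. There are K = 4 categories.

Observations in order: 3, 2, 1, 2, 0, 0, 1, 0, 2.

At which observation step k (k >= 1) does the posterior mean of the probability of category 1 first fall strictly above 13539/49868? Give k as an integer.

k = 3

obs 1: x=3 → posterior Dirichlet(7/3, 12/5, 2, 17/5)
obs 2: x=2 → posterior Dirichlet(7/3, 12/5, 3, 17/5)
obs 3: x=1 → posterior Dirichlet(7/3, 17/5, 3, 17/5)
obs 4: x=2 → posterior Dirichlet(7/3, 17/5, 4, 17/5)
obs 5: x=0 → posterior Dirichlet(10/3, 17/5, 4, 17/5)
obs 6: x=0 → posterior Dirichlet(13/3, 17/5, 4, 17/5)
obs 7: x=1 → posterior Dirichlet(13/3, 22/5, 4, 17/5)
obs 8: x=0 → posterior Dirichlet(16/3, 22/5, 4, 17/5)
obs 9: x=2 → posterior Dirichlet(16/3, 22/5, 5, 17/5)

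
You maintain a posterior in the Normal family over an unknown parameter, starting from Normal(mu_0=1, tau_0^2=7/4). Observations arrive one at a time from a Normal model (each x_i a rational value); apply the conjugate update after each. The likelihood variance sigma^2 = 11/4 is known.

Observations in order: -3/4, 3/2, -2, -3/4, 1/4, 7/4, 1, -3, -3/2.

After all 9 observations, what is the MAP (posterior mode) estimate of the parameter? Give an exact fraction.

obs 1: x=-3/4 → posterior Normal(23/72, 77/72)
obs 2: x=3/2 → posterior Normal(13/20, 77/100)
obs 3: x=-2 → posterior Normal(9/128, 77/128)
obs 4: x=-3/4 → posterior Normal(-1/13, 77/156)
obs 5: x=1/4 → posterior Normal(-5/184, 77/184)
obs 6: x=7/4 → posterior Normal(11/53, 77/212)
obs 7: x=1 → posterior Normal(3/10, 77/240)
obs 8: x=-3 → posterior Normal(-3/67, 77/268)
obs 9: x=-3/2 → posterior Normal(-27/148, 77/296)

-27/148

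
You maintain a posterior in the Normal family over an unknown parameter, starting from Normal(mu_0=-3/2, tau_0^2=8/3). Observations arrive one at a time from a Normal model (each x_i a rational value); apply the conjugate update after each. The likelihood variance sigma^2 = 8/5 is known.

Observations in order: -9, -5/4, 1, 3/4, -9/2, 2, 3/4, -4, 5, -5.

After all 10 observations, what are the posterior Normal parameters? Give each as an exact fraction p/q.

mu_0=-303/212, tau_0^2=8/53

obs 1: x=-9 → posterior Normal(-99/16, 1)
obs 2: x=-5/4 → posterior Normal(-223/52, 8/13)
obs 3: x=1 → posterior Normal(-203/72, 4/9)
obs 4: x=3/4 → posterior Normal(-47/23, 8/23)
obs 5: x=-9/2 → posterior Normal(-139/56, 2/7)
obs 6: x=2 → posterior Normal(-119/66, 8/33)
obs 7: x=3/4 → posterior Normal(-223/152, 4/19)
obs 8: x=-4 → posterior Normal(-303/172, 8/43)
obs 9: x=5 → posterior Normal(-203/192, 1/6)
obs 10: x=-5 → posterior Normal(-303/212, 8/53)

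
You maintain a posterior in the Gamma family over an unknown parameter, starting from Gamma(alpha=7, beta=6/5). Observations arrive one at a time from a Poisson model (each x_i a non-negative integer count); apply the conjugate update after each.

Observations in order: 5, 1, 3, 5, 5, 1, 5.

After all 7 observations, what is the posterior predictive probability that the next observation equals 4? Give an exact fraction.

16629266113553031953117891803960723457061952500179560090625/90404896546350724812816850813708904902790192755356112781312

obs 1: x=5 → posterior Gamma(12, 11/5)
obs 2: x=1 → posterior Gamma(13, 16/5)
obs 3: x=3 → posterior Gamma(16, 21/5)
obs 4: x=5 → posterior Gamma(21, 26/5)
obs 5: x=5 → posterior Gamma(26, 31/5)
obs 6: x=1 → posterior Gamma(27, 36/5)
obs 7: x=5 → posterior Gamma(32, 41/5)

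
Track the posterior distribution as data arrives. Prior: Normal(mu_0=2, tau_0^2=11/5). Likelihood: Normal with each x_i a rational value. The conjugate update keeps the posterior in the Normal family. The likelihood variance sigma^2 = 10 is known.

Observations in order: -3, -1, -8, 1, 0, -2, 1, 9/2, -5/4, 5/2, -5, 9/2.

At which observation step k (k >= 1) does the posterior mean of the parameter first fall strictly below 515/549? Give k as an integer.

k = 2

obs 1: x=-3 → posterior Normal(67/61, 110/61)
obs 2: x=-1 → posterior Normal(7/9, 55/36)
obs 3: x=-8 → posterior Normal(-32/83, 110/83)
obs 4: x=1 → posterior Normal(-21/94, 55/47)
obs 5: x=0 → posterior Normal(-1/5, 22/21)
obs 6: x=-2 → posterior Normal(-43/116, 55/58)
obs 7: x=1 → posterior Normal(-32/127, 110/127)
obs 8: x=9/2 → posterior Normal(35/276, 55/69)
obs 9: x=-5/4 → posterior Normal(15/596, 110/149)
obs 10: x=5/2 → posterior Normal(25/128, 11/16)
obs 11: x=-5 → posterior Normal(-5/36, 110/171)
obs 12: x=9/2 → posterior Normal(103/728, 55/91)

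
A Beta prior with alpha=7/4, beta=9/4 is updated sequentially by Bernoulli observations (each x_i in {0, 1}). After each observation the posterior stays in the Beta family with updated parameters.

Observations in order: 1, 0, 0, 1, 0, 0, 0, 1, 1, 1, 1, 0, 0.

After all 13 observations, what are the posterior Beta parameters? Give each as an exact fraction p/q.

obs 1: x=1 → posterior Beta(11/4, 9/4)
obs 2: x=0 → posterior Beta(11/4, 13/4)
obs 3: x=0 → posterior Beta(11/4, 17/4)
obs 4: x=1 → posterior Beta(15/4, 17/4)
obs 5: x=0 → posterior Beta(15/4, 21/4)
obs 6: x=0 → posterior Beta(15/4, 25/4)
obs 7: x=0 → posterior Beta(15/4, 29/4)
obs 8: x=1 → posterior Beta(19/4, 29/4)
obs 9: x=1 → posterior Beta(23/4, 29/4)
obs 10: x=1 → posterior Beta(27/4, 29/4)
obs 11: x=1 → posterior Beta(31/4, 29/4)
obs 12: x=0 → posterior Beta(31/4, 33/4)
obs 13: x=0 → posterior Beta(31/4, 37/4)

alpha=31/4, beta=37/4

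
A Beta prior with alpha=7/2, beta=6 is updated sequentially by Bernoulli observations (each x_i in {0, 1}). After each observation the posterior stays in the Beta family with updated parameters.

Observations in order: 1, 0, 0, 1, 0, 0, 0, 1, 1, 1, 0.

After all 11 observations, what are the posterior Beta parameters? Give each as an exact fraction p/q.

obs 1: x=1 → posterior Beta(9/2, 6)
obs 2: x=0 → posterior Beta(9/2, 7)
obs 3: x=0 → posterior Beta(9/2, 8)
obs 4: x=1 → posterior Beta(11/2, 8)
obs 5: x=0 → posterior Beta(11/2, 9)
obs 6: x=0 → posterior Beta(11/2, 10)
obs 7: x=0 → posterior Beta(11/2, 11)
obs 8: x=1 → posterior Beta(13/2, 11)
obs 9: x=1 → posterior Beta(15/2, 11)
obs 10: x=1 → posterior Beta(17/2, 11)
obs 11: x=0 → posterior Beta(17/2, 12)

alpha=17/2, beta=12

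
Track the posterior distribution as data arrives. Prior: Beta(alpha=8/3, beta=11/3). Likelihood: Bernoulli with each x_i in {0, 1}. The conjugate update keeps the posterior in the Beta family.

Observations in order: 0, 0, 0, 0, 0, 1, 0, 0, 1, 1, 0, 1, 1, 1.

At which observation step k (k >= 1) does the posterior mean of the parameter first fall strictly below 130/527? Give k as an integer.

obs 1: x=0 → posterior Beta(8/3, 14/3)
obs 2: x=0 → posterior Beta(8/3, 17/3)
obs 3: x=0 → posterior Beta(8/3, 20/3)
obs 4: x=0 → posterior Beta(8/3, 23/3)
obs 5: x=0 → posterior Beta(8/3, 26/3)
obs 6: x=1 → posterior Beta(11/3, 26/3)
obs 7: x=0 → posterior Beta(11/3, 29/3)
obs 8: x=0 → posterior Beta(11/3, 32/3)
obs 9: x=1 → posterior Beta(14/3, 32/3)
obs 10: x=1 → posterior Beta(17/3, 32/3)
obs 11: x=0 → posterior Beta(17/3, 35/3)
obs 12: x=1 → posterior Beta(20/3, 35/3)
obs 13: x=1 → posterior Beta(23/3, 35/3)
obs 14: x=1 → posterior Beta(26/3, 35/3)

k = 5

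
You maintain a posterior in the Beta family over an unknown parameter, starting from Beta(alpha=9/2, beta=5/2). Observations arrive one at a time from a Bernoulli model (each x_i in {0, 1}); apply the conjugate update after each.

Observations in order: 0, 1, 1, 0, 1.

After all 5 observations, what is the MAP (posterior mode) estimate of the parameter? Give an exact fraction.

13/20

obs 1: x=0 → posterior Beta(9/2, 7/2)
obs 2: x=1 → posterior Beta(11/2, 7/2)
obs 3: x=1 → posterior Beta(13/2, 7/2)
obs 4: x=0 → posterior Beta(13/2, 9/2)
obs 5: x=1 → posterior Beta(15/2, 9/2)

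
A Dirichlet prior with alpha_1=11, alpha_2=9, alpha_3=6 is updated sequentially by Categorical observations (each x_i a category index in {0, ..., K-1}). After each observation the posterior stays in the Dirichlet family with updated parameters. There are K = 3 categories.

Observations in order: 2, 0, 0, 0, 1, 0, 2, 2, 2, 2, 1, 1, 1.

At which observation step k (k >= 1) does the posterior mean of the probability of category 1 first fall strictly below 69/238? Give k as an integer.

obs 1: x=2 → posterior Dirichlet(11, 9, 7)
obs 2: x=0 → posterior Dirichlet(12, 9, 7)
obs 3: x=0 → posterior Dirichlet(13, 9, 7)
obs 4: x=0 → posterior Dirichlet(14, 9, 7)
obs 5: x=1 → posterior Dirichlet(14, 10, 7)
obs 6: x=0 → posterior Dirichlet(15, 10, 7)
obs 7: x=2 → posterior Dirichlet(15, 10, 8)
obs 8: x=2 → posterior Dirichlet(15, 10, 9)
obs 9: x=2 → posterior Dirichlet(15, 10, 10)
obs 10: x=2 → posterior Dirichlet(15, 10, 11)
obs 11: x=1 → posterior Dirichlet(15, 11, 11)
obs 12: x=1 → posterior Dirichlet(15, 12, 11)
obs 13: x=1 → posterior Dirichlet(15, 13, 11)

k = 9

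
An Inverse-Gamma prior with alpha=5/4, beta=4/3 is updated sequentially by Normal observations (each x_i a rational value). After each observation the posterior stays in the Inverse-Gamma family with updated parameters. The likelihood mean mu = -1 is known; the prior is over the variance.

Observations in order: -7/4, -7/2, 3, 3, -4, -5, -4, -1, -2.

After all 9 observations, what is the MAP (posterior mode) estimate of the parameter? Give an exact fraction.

obs 1: x=-7/4 → posterior Inverse-Gamma(7/4, 155/96)
obs 2: x=-7/2 → posterior Inverse-Gamma(9/4, 455/96)
obs 3: x=3 → posterior Inverse-Gamma(11/4, 1223/96)
obs 4: x=3 → posterior Inverse-Gamma(13/4, 1991/96)
obs 5: x=-4 → posterior Inverse-Gamma(15/4, 2423/96)
obs 6: x=-5 → posterior Inverse-Gamma(17/4, 3191/96)
obs 7: x=-4 → posterior Inverse-Gamma(19/4, 3623/96)
obs 8: x=-1 → posterior Inverse-Gamma(21/4, 3623/96)
obs 9: x=-2 → posterior Inverse-Gamma(23/4, 3671/96)

3671/648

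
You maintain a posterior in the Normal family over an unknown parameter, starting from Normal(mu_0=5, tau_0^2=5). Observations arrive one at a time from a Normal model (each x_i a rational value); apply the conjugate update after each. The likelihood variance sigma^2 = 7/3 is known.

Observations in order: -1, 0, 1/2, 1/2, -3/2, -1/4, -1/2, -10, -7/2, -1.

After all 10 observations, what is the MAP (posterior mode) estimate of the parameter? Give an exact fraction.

obs 1: x=-1 → posterior Normal(10/11, 35/22)
obs 2: x=0 → posterior Normal(20/37, 35/37)
obs 3: x=1/2 → posterior Normal(55/104, 35/52)
obs 4: x=1/2 → posterior Normal(35/67, 35/67)
obs 5: x=-3/2 → posterior Normal(25/164, 35/82)
obs 6: x=-1/4 → posterior Normal(35/388, 35/97)
obs 7: x=-1/2 → posterior Normal(5/448, 5/16)
obs 8: x=-10 → posterior Normal(-595/508, 35/127)
obs 9: x=-7/2 → posterior Normal(-805/568, 35/142)
obs 10: x=-1 → posterior Normal(-865/628, 35/157)

-865/628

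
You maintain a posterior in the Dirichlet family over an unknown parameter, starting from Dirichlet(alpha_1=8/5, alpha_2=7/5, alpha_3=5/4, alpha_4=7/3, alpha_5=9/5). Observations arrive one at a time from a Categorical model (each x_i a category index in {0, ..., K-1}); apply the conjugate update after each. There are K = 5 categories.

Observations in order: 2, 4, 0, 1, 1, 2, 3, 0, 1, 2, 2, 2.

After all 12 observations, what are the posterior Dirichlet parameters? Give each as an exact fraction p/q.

obs 1: x=2 → posterior Dirichlet(8/5, 7/5, 9/4, 7/3, 9/5)
obs 2: x=4 → posterior Dirichlet(8/5, 7/5, 9/4, 7/3, 14/5)
obs 3: x=0 → posterior Dirichlet(13/5, 7/5, 9/4, 7/3, 14/5)
obs 4: x=1 → posterior Dirichlet(13/5, 12/5, 9/4, 7/3, 14/5)
obs 5: x=1 → posterior Dirichlet(13/5, 17/5, 9/4, 7/3, 14/5)
obs 6: x=2 → posterior Dirichlet(13/5, 17/5, 13/4, 7/3, 14/5)
obs 7: x=3 → posterior Dirichlet(13/5, 17/5, 13/4, 10/3, 14/5)
obs 8: x=0 → posterior Dirichlet(18/5, 17/5, 13/4, 10/3, 14/5)
obs 9: x=1 → posterior Dirichlet(18/5, 22/5, 13/4, 10/3, 14/5)
obs 10: x=2 → posterior Dirichlet(18/5, 22/5, 17/4, 10/3, 14/5)
obs 11: x=2 → posterior Dirichlet(18/5, 22/5, 21/4, 10/3, 14/5)
obs 12: x=2 → posterior Dirichlet(18/5, 22/5, 25/4, 10/3, 14/5)

alpha_1=18/5, alpha_2=22/5, alpha_3=25/4, alpha_4=10/3, alpha_5=14/5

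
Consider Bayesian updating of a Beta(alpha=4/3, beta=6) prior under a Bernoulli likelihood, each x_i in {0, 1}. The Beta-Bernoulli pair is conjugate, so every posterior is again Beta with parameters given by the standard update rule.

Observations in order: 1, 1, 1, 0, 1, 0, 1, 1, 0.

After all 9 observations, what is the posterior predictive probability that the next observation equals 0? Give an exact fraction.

obs 1: x=1 → posterior Beta(7/3, 6)
obs 2: x=1 → posterior Beta(10/3, 6)
obs 3: x=1 → posterior Beta(13/3, 6)
obs 4: x=0 → posterior Beta(13/3, 7)
obs 5: x=1 → posterior Beta(16/3, 7)
obs 6: x=0 → posterior Beta(16/3, 8)
obs 7: x=1 → posterior Beta(19/3, 8)
obs 8: x=1 → posterior Beta(22/3, 8)
obs 9: x=0 → posterior Beta(22/3, 9)

27/49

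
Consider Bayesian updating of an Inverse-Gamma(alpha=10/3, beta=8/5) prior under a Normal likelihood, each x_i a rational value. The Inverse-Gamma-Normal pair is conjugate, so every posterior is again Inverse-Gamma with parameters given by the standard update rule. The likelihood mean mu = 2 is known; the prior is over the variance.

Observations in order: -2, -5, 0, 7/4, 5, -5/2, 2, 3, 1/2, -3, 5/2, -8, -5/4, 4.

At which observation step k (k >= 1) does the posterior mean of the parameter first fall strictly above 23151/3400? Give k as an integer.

obs 1: x=-2 → posterior Inverse-Gamma(23/6, 48/5)
obs 2: x=-5 → posterior Inverse-Gamma(13/3, 341/10)
obs 3: x=0 → posterior Inverse-Gamma(29/6, 361/10)
obs 4: x=7/4 → posterior Inverse-Gamma(16/3, 5781/160)
obs 5: x=5 → posterior Inverse-Gamma(35/6, 6501/160)
obs 6: x=-5/2 → posterior Inverse-Gamma(19/3, 8121/160)
obs 7: x=2 → posterior Inverse-Gamma(41/6, 8121/160)
obs 8: x=3 → posterior Inverse-Gamma(22/3, 8201/160)
obs 9: x=1/2 → posterior Inverse-Gamma(47/6, 8381/160)
obs 10: x=-3 → posterior Inverse-Gamma(25/3, 10381/160)
obs 11: x=5/2 → posterior Inverse-Gamma(53/6, 10401/160)
obs 12: x=-8 → posterior Inverse-Gamma(28/3, 18401/160)
obs 13: x=-5/4 → posterior Inverse-Gamma(59/6, 9623/80)
obs 14: x=4 → posterior Inverse-Gamma(31/3, 9783/80)

k = 2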